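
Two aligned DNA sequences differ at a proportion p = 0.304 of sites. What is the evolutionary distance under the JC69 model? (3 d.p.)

d = −(3/4) ln(1 − 4p/3) = −0.75 ln(1 − 0.405333) = −0.75 ln(0.594667)
  = −0.75 × (-0.519754) = 0.389816 substitutions/site.

0.390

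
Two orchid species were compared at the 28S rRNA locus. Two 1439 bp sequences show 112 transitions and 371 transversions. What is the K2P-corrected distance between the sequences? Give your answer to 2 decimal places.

P = 112/1439 ≈ 0.077832 and Q = 371/1439 ≈ 0.257818.
Under the Kimura two-parameter model, d = −½ ln(1 − 2P − Q) − ¼ ln(1 − 2Q).
1 − 2P − Q = 0.586518, giving −½ ln(0.586518) = 0.266776.
1 − 2Q = 0.484364, giving −¼ ln(0.484364) = 0.181230.
d = 0.266776 + 0.181230 = 0.448006.

0.45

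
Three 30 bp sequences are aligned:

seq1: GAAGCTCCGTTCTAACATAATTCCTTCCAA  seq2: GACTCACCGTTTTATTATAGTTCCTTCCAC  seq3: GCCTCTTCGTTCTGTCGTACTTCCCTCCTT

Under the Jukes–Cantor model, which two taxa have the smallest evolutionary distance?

seq1 and seq2

seq1–seq2: 8/30 differ, p = 0.267, d = 0.330.
seq1–seq3: 11/30 differ, p = 0.367, d = 0.503.
seq2–seq3: 11/30 differ, p = 0.367, d = 0.503.
The smallest distance is between seq1 and seq2.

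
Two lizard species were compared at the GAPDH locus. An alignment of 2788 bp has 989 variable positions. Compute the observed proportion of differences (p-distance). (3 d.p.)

p = 989/2788 = 0.354734… ≈ 0.355 (to 3 d.p.).

0.355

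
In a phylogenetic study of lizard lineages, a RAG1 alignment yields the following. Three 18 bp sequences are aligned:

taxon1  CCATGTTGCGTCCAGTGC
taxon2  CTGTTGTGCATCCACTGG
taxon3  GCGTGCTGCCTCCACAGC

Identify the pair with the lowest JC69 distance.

taxon1–taxon2: 7/18 differ, p = 0.389, d = 0.548.
taxon1–taxon3: 6/18 differ, p = 0.333, d = 0.441.
taxon2–taxon3: 7/18 differ, p = 0.389, d = 0.548.
The smallest distance is between taxon1 and taxon3.

taxon1 and taxon3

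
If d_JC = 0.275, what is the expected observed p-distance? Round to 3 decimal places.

p = (3/4)(1 − e^(−4d/3)) = 0.75 × (1 − e^(-0.366667)) = 0.75 × (1 − 0.693040) = 0.230220.

0.230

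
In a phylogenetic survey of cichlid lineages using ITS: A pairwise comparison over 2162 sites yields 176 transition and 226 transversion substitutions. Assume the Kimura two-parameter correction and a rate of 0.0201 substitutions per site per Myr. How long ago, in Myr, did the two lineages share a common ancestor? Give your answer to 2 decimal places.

5.33

P = 176/2162 ≈ 0.081406 and Q = 226/2162 ≈ 0.104533.
Under the Kimura two-parameter model, d = −½ ln(1 − 2P − Q) − ¼ ln(1 − 2Q).
1 − 2P − Q = 0.732655, giving −½ ln(0.732655) = 0.155540.
1 − 2Q = 0.790934, giving −¼ ln(0.790934) = 0.058635.
d = 0.155540 + 0.058635 = 0.214175.
Under a molecular clock d = 2μt, so t = d/(2μ) = 0.214175 / (2 × 0.0201) = 5.33 Myr.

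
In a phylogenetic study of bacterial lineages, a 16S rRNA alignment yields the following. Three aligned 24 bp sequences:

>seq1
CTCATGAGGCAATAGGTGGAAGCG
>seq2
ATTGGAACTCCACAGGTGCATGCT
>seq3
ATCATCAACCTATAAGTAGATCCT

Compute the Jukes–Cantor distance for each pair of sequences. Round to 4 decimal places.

d(seq1,seq2) = 0.8240, d(seq1,seq3) = 0.6082, d(seq2,seq3) = 0.8240

seq1–seq2: 12/24 sites differ → p = 0.5, d = −0.75 ln(1 − 0.666667) = 0.823960 ≈ 0.8240.
seq1–seq3: 10/24 sites differ → p ≈ 0.416667, d = −0.75 ln(1 − 0.555556) = 0.608198 ≈ 0.6082.
seq2–seq3: 12/24 sites differ → p = 0.5, d = −0.75 ln(1 − 0.666667) = 0.823960 ≈ 0.8240.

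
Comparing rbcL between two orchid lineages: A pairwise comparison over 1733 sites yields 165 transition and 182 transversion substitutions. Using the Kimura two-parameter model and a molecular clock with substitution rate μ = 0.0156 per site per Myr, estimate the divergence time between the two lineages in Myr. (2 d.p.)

P = 165/1733 ≈ 0.095211 and Q = 182/1733 ≈ 0.10502.
Under the Kimura two-parameter model, d = −½ ln(1 − 2P − Q) − ¼ ln(1 − 2Q).
1 − 2P − Q = 0.704558, giving −½ ln(0.704558) = 0.175092.
1 − 2Q = 0.78996, giving −¼ ln(0.78996) = 0.058943.
d = 0.175092 + 0.058943 = 0.234035.
Under a molecular clock d = 2μt, so t = d/(2μ) = 0.234035 / (2 × 0.0156) = 7.50 Myr.

7.50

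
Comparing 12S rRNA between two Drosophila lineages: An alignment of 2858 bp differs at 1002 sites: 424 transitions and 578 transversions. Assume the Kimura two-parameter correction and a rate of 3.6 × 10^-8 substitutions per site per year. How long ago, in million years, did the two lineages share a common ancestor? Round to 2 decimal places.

P = 424/2858 ≈ 0.148355 and Q = 578/2858 ≈ 0.202239.
Under the Kimura two-parameter model, d = −½ ln(1 − 2P − Q) − ¼ ln(1 − 2Q).
1 − 2P − Q = 0.501051, giving −½ ln(0.501051) = 0.345524.
1 − 2Q = 0.595522, giving −¼ ln(0.595522) = 0.129579.
d = 0.345524 + 0.129579 = 0.475103.
Under a molecular clock d = 2μt, so t = d/(2μ) = 0.475103 / (2 × 3.6 × 10^-8) = 6.60 million years.

6.60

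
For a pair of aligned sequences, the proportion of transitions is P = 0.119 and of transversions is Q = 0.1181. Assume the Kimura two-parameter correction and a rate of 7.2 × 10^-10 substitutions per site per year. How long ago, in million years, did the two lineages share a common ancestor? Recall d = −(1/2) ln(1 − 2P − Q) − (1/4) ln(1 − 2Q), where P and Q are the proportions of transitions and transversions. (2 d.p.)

Under the Kimura two-parameter model, d = −½ ln(1 − 2P − Q) − ¼ ln(1 − 2Q).
1 − 2P − Q = 0.6439, giving −½ ln(0.6439) = 0.220106.
1 − 2Q = 0.7638, giving −¼ ln(0.7638) = 0.067362.
d = 0.220106 + 0.067362 = 0.287468.
Under a molecular clock d = 2μt, so t = d/(2μ) = 0.287468 / (2 × 7.2 × 10^-10) = 199.63 million years.

199.63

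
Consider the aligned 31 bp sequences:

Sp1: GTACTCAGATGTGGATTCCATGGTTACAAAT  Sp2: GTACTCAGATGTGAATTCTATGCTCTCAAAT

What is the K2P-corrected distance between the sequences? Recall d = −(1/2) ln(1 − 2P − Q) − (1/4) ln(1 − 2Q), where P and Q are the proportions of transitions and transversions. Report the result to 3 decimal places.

0.184

Of 31 sites, 3 differences are transitions and 2 are transversions, so P = 3/31 ≈ 0.096774 and Q = 2/31 ≈ 0.064516.
Under the Kimura two-parameter model, d = −½ ln(1 − 2P − Q) − ¼ ln(1 − 2Q).
1 − 2P − Q = 0.741936, giving −½ ln(0.741936) = 0.149246.
1 − 2Q = 0.870968, giving −¼ ln(0.870968) = 0.034538.
d = 0.149246 + 0.034538 = 0.183784.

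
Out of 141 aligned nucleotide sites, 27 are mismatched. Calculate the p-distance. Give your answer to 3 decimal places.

0.191

p = 27/141 = 0.191489… ≈ 0.191 (to 3 d.p.).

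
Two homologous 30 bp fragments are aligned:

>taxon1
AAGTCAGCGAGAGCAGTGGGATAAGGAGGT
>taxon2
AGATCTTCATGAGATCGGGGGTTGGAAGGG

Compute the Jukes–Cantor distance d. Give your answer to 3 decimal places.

The sequences differ at 15 of 30 sites, so p = 15/30 = 0.5.
d = −(3/4) ln(1 − 4p/3) = −0.75 ln(1 − 0.666667) = −0.75 ln(0.333333)
  = −0.75 × (-1.098613) = 0.823960 substitutions/site.

0.824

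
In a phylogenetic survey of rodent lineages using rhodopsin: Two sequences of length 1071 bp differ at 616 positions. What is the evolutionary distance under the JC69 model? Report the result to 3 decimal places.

p = 616/1071 ≈ 0.575163.
d = −(3/4) ln(1 − 4p/3) = −0.75 ln(1 − 0.766884) = −0.75 ln(0.233116)
  = −0.75 × (-1.456219) = 1.092164 substitutions/site.

1.092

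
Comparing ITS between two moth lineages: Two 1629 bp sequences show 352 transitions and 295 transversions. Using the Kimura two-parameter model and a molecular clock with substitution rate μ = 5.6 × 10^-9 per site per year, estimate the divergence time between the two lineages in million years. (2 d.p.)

52.45

P = 352/1629 ≈ 0.216083 and Q = 295/1629 ≈ 0.181093.
Under the Kimura two-parameter model, d = −½ ln(1 − 2P − Q) − ¼ ln(1 − 2Q).
1 − 2P − Q = 0.386741, giving −½ ln(0.386741) = 0.475000.
1 − 2Q = 0.637814, giving −¼ ln(0.637814) = 0.112427.
d = 0.475000 + 0.112427 = 0.587427.
Under a molecular clock d = 2μt, so t = d/(2μ) = 0.587427 / (2 × 5.6 × 10^-9) = 52.45 million years.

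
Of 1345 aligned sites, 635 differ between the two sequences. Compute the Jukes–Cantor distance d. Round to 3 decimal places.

0.745

p = 635/1345 ≈ 0.472119.
d = −(3/4) ln(1 − 4p/3) = −0.75 ln(1 − 0.629492) = −0.75 ln(0.370508)
  = −0.75 × (-0.992880) = 0.744660 substitutions/site.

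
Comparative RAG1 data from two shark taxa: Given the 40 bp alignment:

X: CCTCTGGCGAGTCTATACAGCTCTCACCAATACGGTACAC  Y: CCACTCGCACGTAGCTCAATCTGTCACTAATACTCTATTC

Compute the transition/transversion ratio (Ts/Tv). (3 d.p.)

0.231

Transitions are A↔G and C↔T; transversions are all other mismatches.
Transitions: 3. Transversions: 13.
R = 3/13 = 0.230769… ≈ 0.231 (to 3 d.p.).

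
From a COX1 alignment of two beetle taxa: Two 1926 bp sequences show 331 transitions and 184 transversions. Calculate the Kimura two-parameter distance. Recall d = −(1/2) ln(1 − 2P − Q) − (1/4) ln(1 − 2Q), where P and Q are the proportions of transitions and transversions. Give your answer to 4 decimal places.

0.3423

P = 331/1926 ≈ 0.171859 and Q = 184/1926 ≈ 0.095535.
Under the Kimura two-parameter model, d = −½ ln(1 − 2P − Q) − ¼ ln(1 − 2Q).
1 − 2P − Q = 0.560747, giving −½ ln(0.560747) = 0.289243.
1 − 2Q = 0.80893, giving −¼ ln(0.80893) = 0.053011.
d = 0.289243 + 0.053011 = 0.342254.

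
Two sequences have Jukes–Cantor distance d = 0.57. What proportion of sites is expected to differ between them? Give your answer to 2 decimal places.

0.40

p = (3/4)(1 − e^(−4d/3)) = 0.75 × (1 − e^(-0.76)) = 0.75 × (1 − 0.467666) = 0.399251.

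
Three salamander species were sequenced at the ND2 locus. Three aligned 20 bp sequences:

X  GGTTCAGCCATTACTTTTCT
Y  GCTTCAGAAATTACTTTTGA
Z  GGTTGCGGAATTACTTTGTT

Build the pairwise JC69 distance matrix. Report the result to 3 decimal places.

X–Y: 5/20 sites differ → p = 0.25, d = −0.75 ln(1 − 0.333333) = 0.304098 ≈ 0.304.
X–Z: 6/20 sites differ → p = 0.3, d = −0.75 ln(1 − 0.4) = 0.383119 ≈ 0.383.
Y–Z: 7/20 sites differ → p = 0.35, d = −0.75 ln(1 − 0.466667) = 0.471457 ≈ 0.471.

d(X,Y) = 0.304, d(X,Z) = 0.383, d(Y,Z) = 0.471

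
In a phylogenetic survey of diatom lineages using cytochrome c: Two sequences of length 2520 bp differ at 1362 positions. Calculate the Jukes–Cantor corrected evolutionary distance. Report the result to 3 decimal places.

p = 1362/2520 ≈ 0.540476.
d = −(3/4) ln(1 − 4p/3) = −0.75 ln(1 − 0.720635) = −0.75 ln(0.279365)
  = −0.75 × (-1.275236) = 0.956427 substitutions/site.

0.956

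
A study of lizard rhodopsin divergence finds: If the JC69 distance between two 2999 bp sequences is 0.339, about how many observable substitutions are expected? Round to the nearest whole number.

818

Invert JC69: p = (3/4)(1 − e^(−4d/3)) = 0.75 × (1 − e^(-0.452)) = 0.75 × (1 − 0.636354) = 0.272735.
Expected differing sites = pL ≈ 0.272735 × 2999 = 817.932265 ≈ 818.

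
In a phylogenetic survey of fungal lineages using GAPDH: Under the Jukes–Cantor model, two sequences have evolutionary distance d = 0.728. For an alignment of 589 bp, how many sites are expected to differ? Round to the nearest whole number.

274

Invert JC69: p = (3/4)(1 − e^(−4d/3)) = 0.75 × (1 − e^(-0.970667)) = 0.75 × (1 − 0.378830) = 0.465878.
Expected differing sites = pL ≈ 0.465878 × 589 = 274.402142 ≈ 274.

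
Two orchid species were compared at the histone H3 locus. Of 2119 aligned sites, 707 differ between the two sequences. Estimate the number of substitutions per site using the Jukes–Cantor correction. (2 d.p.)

0.44

p = 707/2119 ≈ 0.333648.
d = −(3/4) ln(1 − 4p/3) = −0.75 ln(1 − 0.444864) = −0.75 ln(0.555136)
  = −0.75 × (-0.588542) = 0.441407 substitutions/site.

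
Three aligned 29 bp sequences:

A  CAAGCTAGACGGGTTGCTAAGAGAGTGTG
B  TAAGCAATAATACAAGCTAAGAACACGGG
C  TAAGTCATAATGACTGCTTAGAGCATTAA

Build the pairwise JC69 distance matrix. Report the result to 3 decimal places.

A–B: 14/29 sites differ → p ≈ 0.482759, d = −0.75 ln(1 − 0.643679) = 0.773942 ≈ 0.774.
A–C: 14/29 sites differ → p ≈ 0.482759, d = −0.75 ln(1 − 0.643679) = 0.773942 ≈ 0.774.
B–C: 12/29 sites differ → p ≈ 0.413793, d = −0.75 ln(1 − 0.551724) = 0.601760 ≈ 0.602.

d(A,B) = 0.774, d(A,C) = 0.774, d(B,C) = 0.602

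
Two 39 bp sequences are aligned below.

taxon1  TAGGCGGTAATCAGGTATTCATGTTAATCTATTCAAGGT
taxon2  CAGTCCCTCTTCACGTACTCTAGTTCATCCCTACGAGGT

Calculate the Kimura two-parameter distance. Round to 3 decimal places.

0.542

Of 39 sites, 4 differences are transitions and 11 are transversions, so P = 4/39 ≈ 0.102564 and Q = 11/39 ≈ 0.282051.
Under the Kimura two-parameter model, d = −½ ln(1 − 2P − Q) − ¼ ln(1 − 2Q).
1 − 2P − Q = 0.512821, giving −½ ln(0.512821) = 0.333914.
1 − 2Q = 0.435898, giving −¼ ln(0.435898) = 0.207587.
d = 0.333914 + 0.207587 = 0.541501.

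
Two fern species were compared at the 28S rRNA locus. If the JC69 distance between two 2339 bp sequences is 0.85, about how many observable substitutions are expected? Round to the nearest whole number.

1189

Invert JC69: p = (3/4)(1 − e^(−4d/3)) = 0.75 × (1 − e^(-1.133333)) = 0.75 × (1 − 0.321958) = 0.508532.
Expected differing sites = pL ≈ 0.508532 × 2339 = 1189.456348 ≈ 1189.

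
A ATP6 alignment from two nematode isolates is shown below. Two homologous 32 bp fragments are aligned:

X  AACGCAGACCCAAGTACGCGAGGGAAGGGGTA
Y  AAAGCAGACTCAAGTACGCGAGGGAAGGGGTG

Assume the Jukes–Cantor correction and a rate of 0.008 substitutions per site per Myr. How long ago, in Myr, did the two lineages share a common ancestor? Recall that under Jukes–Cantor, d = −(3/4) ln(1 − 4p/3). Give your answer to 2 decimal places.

6.26

The sequences differ at 3 of 32 sites (3, 10, 32), so p = 3/32 = 0.09375.
d = −(3/4) ln(1 − 4p/3) = −0.75 ln(1 − 0.125) = −0.75 ln(0.875)
  = −0.75 × (-0.133531) = 0.100148 substitutions/site.
Under a molecular clock d = 2μt, so t = d/(2μ) = 0.100148 / (2 × 0.008) = 6.26 Myr.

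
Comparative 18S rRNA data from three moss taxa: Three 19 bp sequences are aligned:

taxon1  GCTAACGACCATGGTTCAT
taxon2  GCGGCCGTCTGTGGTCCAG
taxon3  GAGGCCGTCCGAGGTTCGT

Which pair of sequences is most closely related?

taxon1–taxon2: 8/19 differ, p = 0.421, d = 0.618.
taxon1–taxon3: 8/19 differ, p = 0.421, d = 0.618.
taxon2–taxon3: 6/19 differ, p = 0.316, d = 0.410.
The smallest distance is between taxon2 and taxon3.

taxon2 and taxon3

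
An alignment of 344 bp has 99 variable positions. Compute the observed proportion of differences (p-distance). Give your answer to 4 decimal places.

0.2878

p = 99/344 = 0.287790… ≈ 0.2878 (to 4 d.p.).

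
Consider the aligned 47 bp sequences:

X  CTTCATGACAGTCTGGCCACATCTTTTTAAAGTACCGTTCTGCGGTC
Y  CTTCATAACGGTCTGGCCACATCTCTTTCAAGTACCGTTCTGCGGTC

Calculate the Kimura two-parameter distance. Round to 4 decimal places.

Of 47 sites, 3 differences are transitions and 1 are transversions, so P = 3/47 ≈ 0.06383 and Q = 1/47 ≈ 0.021277.
Under the Kimura two-parameter model, d = −½ ln(1 − 2P − Q) − ¼ ln(1 − 2Q).
1 − 2P − Q = 0.851063, giving −½ ln(0.851063) = 0.080635.
1 − 2Q = 0.957446, giving −¼ ln(0.957446) = 0.010871.
d = 0.080635 + 0.010871 = 0.091506.

0.0915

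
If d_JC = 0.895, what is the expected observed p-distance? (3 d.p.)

p = (3/4)(1 − e^(−4d/3)) = 0.75 × (1 − e^(-1.193333)) = 0.75 × (1 − 0.303209) = 0.522593.

0.523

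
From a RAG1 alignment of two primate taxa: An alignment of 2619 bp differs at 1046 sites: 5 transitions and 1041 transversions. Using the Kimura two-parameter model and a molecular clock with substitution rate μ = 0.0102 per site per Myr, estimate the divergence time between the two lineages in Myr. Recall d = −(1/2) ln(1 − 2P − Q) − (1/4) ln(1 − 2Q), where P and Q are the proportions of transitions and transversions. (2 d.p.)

P = 5/2619 ≈ 0.001909 and Q = 1041/2619 ≈ 0.39748.
Under the Kimura two-parameter model, d = −½ ln(1 − 2P − Q) − ¼ ln(1 − 2Q).
1 − 2P − Q = 0.598702, giving −½ ln(0.598702) = 0.256496.
1 − 2Q = 0.20504, giving −¼ ln(0.20504) = 0.396138.
d = 0.256496 + 0.396138 = 0.652634.
Under a molecular clock d = 2μt, so t = d/(2μ) = 0.652634 / (2 × 0.0102) = 31.99 Myr.

31.99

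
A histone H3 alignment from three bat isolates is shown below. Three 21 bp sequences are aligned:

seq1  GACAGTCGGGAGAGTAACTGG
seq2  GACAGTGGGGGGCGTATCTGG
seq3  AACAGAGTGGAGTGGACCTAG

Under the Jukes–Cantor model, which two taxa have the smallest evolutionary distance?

seq1 and seq2

seq1–seq2: 4/21 differ, p = 0.190, d = 0.220.
seq1–seq3: 8/21 differ, p = 0.381, d = 0.532.
seq2–seq3: 8/21 differ, p = 0.381, d = 0.532.
The smallest distance is between seq1 and seq2.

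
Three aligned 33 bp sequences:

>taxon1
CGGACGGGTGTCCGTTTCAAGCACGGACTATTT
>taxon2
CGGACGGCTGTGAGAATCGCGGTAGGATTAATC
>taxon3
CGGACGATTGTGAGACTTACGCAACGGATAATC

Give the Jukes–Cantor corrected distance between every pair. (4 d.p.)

taxon1–taxon2: 13/33 sites differ → p ≈ 0.393939, d = −0.75 ln(1 − 0.525252) = 0.558728 ≈ 0.5587.
taxon1–taxon3: 14/33 sites differ → p ≈ 0.424242, d = −0.75 ln(1 − 0.565656) = 0.625439 ≈ 0.6254.
taxon2–taxon3: 10/33 sites differ → p ≈ 0.30303, d = −0.75 ln(1 − 0.40404) = 0.388186 ≈ 0.3882.

d(taxon1,taxon2) = 0.5587, d(taxon1,taxon3) = 0.6254, d(taxon2,taxon3) = 0.3882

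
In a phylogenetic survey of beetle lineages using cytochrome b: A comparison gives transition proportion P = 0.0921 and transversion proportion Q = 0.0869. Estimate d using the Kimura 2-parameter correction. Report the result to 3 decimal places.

Under the Kimura two-parameter model, d = −½ ln(1 − 2P − Q) − ¼ ln(1 − 2Q).
1 − 2P − Q = 0.7289, giving −½ ln(0.7289) = 0.158109.
1 − 2Q = 0.8262, giving −¼ ln(0.8262) = 0.047730.
d = 0.158109 + 0.047730 = 0.205839.

0.206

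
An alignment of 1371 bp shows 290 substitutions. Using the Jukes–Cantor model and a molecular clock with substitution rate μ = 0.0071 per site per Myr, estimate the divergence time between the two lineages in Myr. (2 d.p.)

17.50

p = 290/1371 ≈ 0.211524.
d = −(3/4) ln(1 − 4p/3) = −0.75 ln(1 − 0.282032) = −0.75 ln(0.717968)
  = −0.75 × (-0.331330) = 0.248498 substitutions/site.
Under a molecular clock d = 2μt, so t = d/(2μ) = 0.248498 / (2 × 0.0071) = 17.50 Myr.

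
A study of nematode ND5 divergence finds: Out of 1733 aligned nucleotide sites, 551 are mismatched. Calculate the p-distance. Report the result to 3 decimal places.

0.318

p = 551/1733 = 0.317945… ≈ 0.318 (to 3 d.p.).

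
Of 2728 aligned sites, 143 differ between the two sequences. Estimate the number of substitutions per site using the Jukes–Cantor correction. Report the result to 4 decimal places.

0.0543

p = 143/2728 ≈ 0.052419.
d = −(3/4) ln(1 − 4p/3) = −0.75 ln(1 − 0.069892) = −0.75 ln(0.930108)
  = −0.75 × (-0.072455) = 0.054341 substitutions/site.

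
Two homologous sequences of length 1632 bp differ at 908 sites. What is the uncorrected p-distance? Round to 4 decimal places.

p = 908/1632 = 0.556372… ≈ 0.5564 (to 4 d.p.).

0.5564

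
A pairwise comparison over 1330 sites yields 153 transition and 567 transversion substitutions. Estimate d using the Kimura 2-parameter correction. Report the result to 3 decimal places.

P = 153/1330 ≈ 0.115038 and Q = 567/1330 ≈ 0.426316.
Under the Kimura two-parameter model, d = −½ ln(1 − 2P − Q) − ¼ ln(1 − 2Q).
1 − 2P − Q = 0.343608, giving −½ ln(0.343608) = 0.534127.
1 − 2Q = 0.147368, giving −¼ ln(0.147368) = 0.478706.
d = 0.534127 + 0.478706 = 1.012833.

1.013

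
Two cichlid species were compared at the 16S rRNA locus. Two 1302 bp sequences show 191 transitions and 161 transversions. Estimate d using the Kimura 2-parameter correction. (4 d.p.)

0.3409

P = 191/1302 ≈ 0.146697 and Q = 161/1302 ≈ 0.123656.
Under the Kimura two-parameter model, d = −½ ln(1 − 2P − Q) − ¼ ln(1 − 2Q).
1 − 2P − Q = 0.58295, giving −½ ln(0.58295) = 0.269827.
1 − 2Q = 0.752688, giving −¼ ln(0.752688) = 0.071026.
d = 0.269827 + 0.071026 = 0.340853.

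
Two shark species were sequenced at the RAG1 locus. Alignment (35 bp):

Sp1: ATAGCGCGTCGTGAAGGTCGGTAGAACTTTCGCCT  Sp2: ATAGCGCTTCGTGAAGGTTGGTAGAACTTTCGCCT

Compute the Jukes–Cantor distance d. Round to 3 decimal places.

The sequences differ at 2 of 35 sites (8, 19), so p = 2/35 ≈ 0.057143.
d = −(3/4) ln(1 − 4p/3) = −0.75 ln(1 − 0.076191) = −0.75 ln(0.923809)
  = −0.75 × (-0.079250) = 0.059438 substitutions/site.

0.059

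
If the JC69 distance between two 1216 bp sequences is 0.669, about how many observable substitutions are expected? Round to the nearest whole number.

538

Invert JC69: p = (3/4)(1 − e^(−4d/3)) = 0.75 × (1 − e^(-0.892)) = 0.75 × (1 − 0.409835) = 0.442624.
Expected differing sites = pL ≈ 0.442624 × 1216 = 538.230784 ≈ 538.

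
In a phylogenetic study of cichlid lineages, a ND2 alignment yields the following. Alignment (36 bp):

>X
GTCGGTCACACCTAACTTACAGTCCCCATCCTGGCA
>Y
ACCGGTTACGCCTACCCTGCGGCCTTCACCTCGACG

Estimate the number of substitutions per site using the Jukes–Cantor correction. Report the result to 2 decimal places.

0.67

The sequences differ at 16 of 36 sites, so p = 16/36 ≈ 0.444444.
d = −(3/4) ln(1 − 4p/3) = −0.75 ln(1 − 0.592592) = −0.75 ln(0.407408)
  = −0.75 × (-0.897940) = 0.673455 substitutions/site.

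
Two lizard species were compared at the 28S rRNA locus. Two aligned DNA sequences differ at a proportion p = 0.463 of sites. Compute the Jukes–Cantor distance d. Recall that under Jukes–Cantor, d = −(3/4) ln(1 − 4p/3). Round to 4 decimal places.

0.7204

d = −(3/4) ln(1 − 4p/3) = −0.75 ln(1 − 0.617333) = −0.75 ln(0.382667)
  = −0.75 × (-0.960590) = 0.720443 substitutions/site.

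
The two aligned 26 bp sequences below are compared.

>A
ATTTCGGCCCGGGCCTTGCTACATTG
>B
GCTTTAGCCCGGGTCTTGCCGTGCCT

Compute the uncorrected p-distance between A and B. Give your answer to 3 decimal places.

0.462

The sequences differ at 12 of 26 positions.
p = 12/26 = 0.461538… ≈ 0.462 (to 3 d.p.).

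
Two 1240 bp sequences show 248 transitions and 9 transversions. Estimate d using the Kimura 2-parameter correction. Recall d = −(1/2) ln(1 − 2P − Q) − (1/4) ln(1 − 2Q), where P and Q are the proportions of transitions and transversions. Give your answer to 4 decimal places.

0.2652

P = 248/1240 = 0.2 and Q = 9/1240 ≈ 0.007258.
Under the Kimura two-parameter model, d = −½ ln(1 − 2P − Q) − ¼ ln(1 − 2Q).
1 − 2P − Q = 0.592742, giving −½ ln(0.592742) = 0.261498.
1 − 2Q = 0.985484, giving −¼ ln(0.985484) = 0.003656.
d = 0.261498 + 0.003656 = 0.265154.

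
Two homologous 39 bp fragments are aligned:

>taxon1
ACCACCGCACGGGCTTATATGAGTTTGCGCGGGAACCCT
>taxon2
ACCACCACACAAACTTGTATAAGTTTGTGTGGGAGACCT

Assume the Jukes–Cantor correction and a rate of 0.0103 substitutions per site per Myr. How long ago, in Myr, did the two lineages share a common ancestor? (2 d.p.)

The sequences differ at 10 of 39 sites (7, 11, 12, 13, 17, 21, 28, 30, 35, 36), so p = 10/39 ≈ 0.25641.
d = −(3/4) ln(1 − 4p/3) = −0.75 ln(1 − 0.34188) = −0.75 ln(0.65812)
  = −0.75 × (-0.418368) = 0.313776 substitutions/site.
Under a molecular clock d = 2μt, so t = d/(2μ) = 0.313776 / (2 × 0.0103) = 15.23 Myr.

15.23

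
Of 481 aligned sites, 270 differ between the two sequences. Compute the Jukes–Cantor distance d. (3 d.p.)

1.035

p = 270/481 ≈ 0.561331.
d = −(3/4) ln(1 − 4p/3) = −0.75 ln(1 − 0.748441) = −0.75 ln(0.251559)
  = −0.75 × (-1.380078) = 1.035059 substitutions/site.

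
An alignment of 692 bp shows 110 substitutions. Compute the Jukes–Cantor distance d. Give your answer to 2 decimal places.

0.18

p = 110/692 ≈ 0.15896.
d = −(3/4) ln(1 − 4p/3) = −0.75 ln(1 − 0.211947) = −0.75 ln(0.788053)
  = −0.75 × (-0.238190) = 0.178643 substitutions/site.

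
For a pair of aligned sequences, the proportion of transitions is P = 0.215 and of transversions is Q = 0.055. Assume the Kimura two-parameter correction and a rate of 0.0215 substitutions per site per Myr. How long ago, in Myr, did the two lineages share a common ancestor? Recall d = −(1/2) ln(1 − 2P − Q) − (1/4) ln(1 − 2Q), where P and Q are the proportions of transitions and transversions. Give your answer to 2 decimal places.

Under the Kimura two-parameter model, d = −½ ln(1 − 2P − Q) − ¼ ln(1 − 2Q).
1 − 2P − Q = 0.515, giving −½ ln(0.515) = 0.331794.
1 − 2Q = 0.89, giving −¼ ln(0.89) = 0.029133.
d = 0.331794 + 0.029133 = 0.360927.
Under a molecular clock d = 2μt, so t = d/(2μ) = 0.360927 / (2 × 0.0215) = 8.39 Myr.

8.39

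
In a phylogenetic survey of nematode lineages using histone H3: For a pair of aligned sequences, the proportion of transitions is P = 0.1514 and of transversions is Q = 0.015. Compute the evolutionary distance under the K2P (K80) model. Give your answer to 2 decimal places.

0.20

Under the Kimura two-parameter model, d = −½ ln(1 − 2P − Q) − ¼ ln(1 − 2Q).
1 − 2P − Q = 0.6822, giving −½ ln(0.6822) = 0.191216.
1 − 2Q = 0.97, giving −¼ ln(0.97) = 0.007615.
d = 0.191216 + 0.007615 = 0.198831.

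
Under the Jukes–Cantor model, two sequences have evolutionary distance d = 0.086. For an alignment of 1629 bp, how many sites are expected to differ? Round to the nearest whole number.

132

Invert JC69: p = (3/4)(1 − e^(−4d/3)) = 0.75 × (1 − e^(-0.114667)) = 0.75 × (1 − 0.891663) = 0.081253.
Expected differing sites = pL ≈ 0.081253 × 1629 = 132.361137 ≈ 132.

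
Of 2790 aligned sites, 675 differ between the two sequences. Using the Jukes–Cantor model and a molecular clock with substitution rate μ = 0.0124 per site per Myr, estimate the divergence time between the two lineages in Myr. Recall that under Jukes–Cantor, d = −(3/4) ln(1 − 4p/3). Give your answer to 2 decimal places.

p = 675/2790 ≈ 0.241935.
d = −(3/4) ln(1 − 4p/3) = −0.75 ln(1 − 0.32258) = −0.75 ln(0.67742)
  = −0.75 × (-0.389464) = 0.292098 substitutions/site.
Under a molecular clock d = 2μt, so t = d/(2μ) = 0.292098 / (2 × 0.0124) = 11.78 Myr.

11.78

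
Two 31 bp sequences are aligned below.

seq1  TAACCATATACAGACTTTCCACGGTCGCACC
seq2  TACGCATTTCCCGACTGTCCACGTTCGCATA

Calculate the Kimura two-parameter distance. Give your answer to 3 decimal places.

Of 31 sites, 1 differences are transitions and 8 are transversions, so P = 1/31 ≈ 0.032258 and Q = 8/31 ≈ 0.258065.
Under the Kimura two-parameter model, d = −½ ln(1 − 2P − Q) − ¼ ln(1 − 2Q).
1 − 2P − Q = 0.677419, giving −½ ln(0.677419) = 0.194733.
1 − 2Q = 0.48387, giving −¼ ln(0.48387) = 0.181485.
d = 0.194733 + 0.181485 = 0.376218.

0.376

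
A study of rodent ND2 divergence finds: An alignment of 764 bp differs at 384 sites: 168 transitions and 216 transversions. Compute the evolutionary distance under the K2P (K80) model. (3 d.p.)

0.849

P = 168/764 ≈ 0.219895 and Q = 216/764 ≈ 0.282723.
Under the Kimura two-parameter model, d = −½ ln(1 − 2P − Q) − ¼ ln(1 − 2Q).
1 − 2P − Q = 0.277487, giving −½ ln(0.277487) = 0.640991.
1 − 2Q = 0.434554, giving −¼ ln(0.434554) = 0.208359.
d = 0.640991 + 0.208359 = 0.849350.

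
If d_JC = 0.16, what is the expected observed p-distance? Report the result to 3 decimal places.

p = (3/4)(1 − e^(−4d/3)) = 0.75 × (1 − e^(-0.213333)) = 0.75 × (1 − 0.807887) = 0.144085.

0.144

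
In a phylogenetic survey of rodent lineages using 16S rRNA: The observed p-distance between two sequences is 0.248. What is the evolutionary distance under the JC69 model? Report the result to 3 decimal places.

d = −(3/4) ln(1 − 4p/3) = −0.75 ln(1 − 0.330667) = −0.75 ln(0.669333)
  = −0.75 × (-0.401474) = 0.301106 substitutions/site.

0.301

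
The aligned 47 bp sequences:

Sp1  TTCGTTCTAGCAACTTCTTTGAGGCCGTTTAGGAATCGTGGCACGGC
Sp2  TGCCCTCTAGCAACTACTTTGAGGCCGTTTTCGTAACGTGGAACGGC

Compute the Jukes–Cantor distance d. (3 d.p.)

The sequences differ at 9 of 47 sites (2, 4, 5, 16, 31, 32, 34, 36, 42), so p = 9/47 ≈ 0.191489.
d = −(3/4) ln(1 − 4p/3) = −0.75 ln(1 − 0.255319) = −0.75 ln(0.744681)
  = −0.75 × (-0.294799) = 0.221099 substitutions/site.

0.221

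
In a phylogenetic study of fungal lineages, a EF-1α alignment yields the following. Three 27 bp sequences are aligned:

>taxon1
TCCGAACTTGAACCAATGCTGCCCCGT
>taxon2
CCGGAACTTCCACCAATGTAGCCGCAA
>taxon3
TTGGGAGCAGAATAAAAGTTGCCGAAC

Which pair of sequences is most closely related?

taxon1–taxon2: 9/27 differ, p = 0.333, d = 0.441.
taxon1–taxon3: 14/27 differ, p = 0.519, d = 0.882.
taxon2–taxon3: 14/27 differ, p = 0.519, d = 0.882.
The smallest distance is between taxon1 and taxon2.

taxon1 and taxon2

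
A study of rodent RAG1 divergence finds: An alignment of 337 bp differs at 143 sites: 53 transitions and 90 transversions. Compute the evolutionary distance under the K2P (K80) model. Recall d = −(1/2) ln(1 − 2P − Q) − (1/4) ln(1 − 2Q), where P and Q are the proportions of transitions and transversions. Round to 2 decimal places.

P = 53/337 ≈ 0.15727 and Q = 90/337 ≈ 0.267062.
Under the Kimura two-parameter model, d = −½ ln(1 − 2P − Q) − ¼ ln(1 − 2Q).
1 − 2P − Q = 0.418398, giving −½ ln(0.418398) = 0.435661.
1 − 2Q = 0.465876, giving −¼ ln(0.465876) = 0.190959.
d = 0.435661 + 0.190959 = 0.626620.

0.63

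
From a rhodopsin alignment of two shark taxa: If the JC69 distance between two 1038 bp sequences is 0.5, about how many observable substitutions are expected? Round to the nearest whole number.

Invert JC69: p = (3/4)(1 − e^(−4d/3)) = 0.75 × (1 − e^(-0.666667)) = 0.75 × (1 − 0.513417) = 0.364937.
Expected differing sites = pL ≈ 0.364937 × 1038 = 378.804606 ≈ 379.

379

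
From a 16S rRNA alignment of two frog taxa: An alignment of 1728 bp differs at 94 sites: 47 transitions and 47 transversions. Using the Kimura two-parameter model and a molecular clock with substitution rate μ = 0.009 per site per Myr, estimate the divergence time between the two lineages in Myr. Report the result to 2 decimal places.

3.14

P = 47/1728 ≈ 0.027199 and Q = 47/1728 ≈ 0.027199.
Under the Kimura two-parameter model, d = −½ ln(1 − 2P − Q) − ¼ ln(1 − 2Q).
1 − 2P − Q = 0.918403, giving −½ ln(0.918403) = 0.042559.
1 − 2Q = 0.945602, giving −¼ ln(0.945602) = 0.013983.
d = 0.042559 + 0.013983 = 0.056542.
Under a molecular clock d = 2μt, so t = d/(2μ) = 0.056542 / (2 × 0.009) = 3.14 Myr.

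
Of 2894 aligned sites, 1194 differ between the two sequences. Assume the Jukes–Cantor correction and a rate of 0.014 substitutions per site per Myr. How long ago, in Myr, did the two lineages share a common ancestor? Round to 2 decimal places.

p = 1194/2894 ≈ 0.412578.
d = −(3/4) ln(1 − 4p/3) = −0.75 ln(1 − 0.550104) = −0.75 ln(0.449896)
  = −0.75 × (-0.798739) = 0.599054 substitutions/site.
Under a molecular clock d = 2μt, so t = d/(2μ) = 0.599054 / (2 × 0.014) = 21.39 Myr.

21.39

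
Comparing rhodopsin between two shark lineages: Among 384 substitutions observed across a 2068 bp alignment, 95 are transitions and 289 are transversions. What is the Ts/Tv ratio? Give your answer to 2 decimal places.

0.33

R = 95/289 = 0.328719… ≈ 0.33 (to 2 d.p.).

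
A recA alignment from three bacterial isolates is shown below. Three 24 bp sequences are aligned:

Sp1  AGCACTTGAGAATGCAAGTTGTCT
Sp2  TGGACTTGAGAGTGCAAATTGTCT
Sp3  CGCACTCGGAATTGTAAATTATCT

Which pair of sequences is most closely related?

Sp1–Sp2: 4/24 differ, p = 0.167, d = 0.188.
Sp1–Sp3: 8/24 differ, p = 0.333, d = 0.441.
Sp2–Sp3: 8/24 differ, p = 0.333, d = 0.441.
The smallest distance is between Sp1 and Sp2.

Sp1 and Sp2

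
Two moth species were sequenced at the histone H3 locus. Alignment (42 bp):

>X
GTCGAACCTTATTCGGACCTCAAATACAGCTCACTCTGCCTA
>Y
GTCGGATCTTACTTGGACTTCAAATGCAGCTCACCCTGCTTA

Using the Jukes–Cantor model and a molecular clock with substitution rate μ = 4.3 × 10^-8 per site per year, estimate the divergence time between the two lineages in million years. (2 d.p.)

2.56

The sequences differ at 8 of 42 sites (5, 7, 12, 14, 19, 26, 35, 40), so p = 8/42 ≈ 0.190476.
d = −(3/4) ln(1 − 4p/3) = −0.75 ln(1 − 0.253968) = −0.75 ln(0.746032)
  = −0.75 × (-0.292987) = 0.219740 substitutions/site.
Under a molecular clock d = 2μt, so t = d/(2μ) = 0.219740 / (2 × 4.3 × 10^-8) = 2.56 million years.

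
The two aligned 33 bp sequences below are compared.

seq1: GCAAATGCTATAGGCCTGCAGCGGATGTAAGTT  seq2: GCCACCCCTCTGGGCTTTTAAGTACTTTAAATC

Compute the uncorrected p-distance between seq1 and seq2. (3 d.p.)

0.515

The sequences differ at 17 of 33 positions.
p = 17/33 = 0.515151… ≈ 0.515 (to 3 d.p.).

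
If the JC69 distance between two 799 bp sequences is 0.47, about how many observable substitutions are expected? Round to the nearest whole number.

279

Invert JC69: p = (3/4)(1 − e^(−4d/3)) = 0.75 × (1 − e^(-0.626667)) = 0.75 × (1 − 0.534370) = 0.349223.
Expected differing sites = pL ≈ 0.349223 × 799 = 279.029177 ≈ 279.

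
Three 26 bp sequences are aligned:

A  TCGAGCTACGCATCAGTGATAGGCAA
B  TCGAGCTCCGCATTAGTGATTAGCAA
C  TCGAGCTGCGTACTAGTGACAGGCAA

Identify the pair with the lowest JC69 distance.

A and B

A–B: 4/26 differ, p = 0.154, d = 0.172.
A–C: 5/26 differ, p = 0.192, d = 0.222.
B–C: 6/26 differ, p = 0.231, d = 0.276.
The smallest distance is between A and B.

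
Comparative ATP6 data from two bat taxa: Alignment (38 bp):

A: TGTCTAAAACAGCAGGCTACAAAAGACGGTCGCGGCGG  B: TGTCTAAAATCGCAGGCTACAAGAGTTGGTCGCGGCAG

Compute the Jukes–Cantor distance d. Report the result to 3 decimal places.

The sequences differ at 6 of 38 sites (10, 11, 23, 26, 27, 37), so p = 6/38 ≈ 0.157895.
d = −(3/4) ln(1 − 4p/3) = −0.75 ln(1 − 0.210527) = −0.75 ln(0.789473)
  = −0.75 × (-0.236390) = 0.177293 substitutions/site.

0.177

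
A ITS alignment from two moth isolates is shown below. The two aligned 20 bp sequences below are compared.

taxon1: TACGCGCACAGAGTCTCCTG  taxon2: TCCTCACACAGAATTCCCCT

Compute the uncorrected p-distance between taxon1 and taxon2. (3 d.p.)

The sequences differ at 8 of 20 positions (sites 2, 4, 6, 13, 15, 16, 19, 20).
p = 8/20 = 0.400.

0.400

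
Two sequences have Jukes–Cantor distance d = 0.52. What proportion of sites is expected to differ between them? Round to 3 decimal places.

0.375

p = (3/4)(1 − e^(−4d/3)) = 0.75 × (1 − e^(-0.693333)) = 0.75 × (1 − 0.499907) = 0.375070.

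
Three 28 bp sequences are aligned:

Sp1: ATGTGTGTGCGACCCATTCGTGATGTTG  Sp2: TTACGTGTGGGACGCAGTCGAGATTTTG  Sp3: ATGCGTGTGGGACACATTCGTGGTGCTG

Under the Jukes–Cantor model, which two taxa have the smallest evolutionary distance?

Sp1 and Sp3

Sp1–Sp2: 8/28 differ, p = 0.286, d = 0.360.
Sp1–Sp3: 5/28 differ, p = 0.179, d = 0.204.
Sp2–Sp3: 8/28 differ, p = 0.286, d = 0.360.
The smallest distance is between Sp1 and Sp3.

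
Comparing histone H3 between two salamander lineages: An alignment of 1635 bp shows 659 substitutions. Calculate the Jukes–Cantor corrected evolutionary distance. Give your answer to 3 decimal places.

0.578

p = 659/1635 ≈ 0.403058.
d = −(3/4) ln(1 − 4p/3) = −0.75 ln(1 − 0.537411) = −0.75 ln(0.462589)
  = −0.75 × (-0.770916) = 0.578187 substitutions/site.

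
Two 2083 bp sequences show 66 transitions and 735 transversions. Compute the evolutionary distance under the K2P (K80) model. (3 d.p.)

P = 66/2083 ≈ 0.031685 and Q = 735/2083 ≈ 0.352856.
Under the Kimura two-parameter model, d = −½ ln(1 − 2P − Q) − ¼ ln(1 − 2Q).
1 − 2P − Q = 0.583774, giving −½ ln(0.583774) = 0.269121.
1 − 2Q = 0.294288, giving −¼ ln(0.294288) = 0.305799.
d = 0.269121 + 0.305799 = 0.574920.

0.575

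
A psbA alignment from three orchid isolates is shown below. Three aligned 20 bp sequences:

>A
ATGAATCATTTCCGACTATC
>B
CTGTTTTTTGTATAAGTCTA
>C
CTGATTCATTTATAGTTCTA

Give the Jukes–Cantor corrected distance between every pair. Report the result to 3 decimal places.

A–B: 12/20 sites differ → p = 0.6, d = −0.75 ln(1 − 0.8) = 1.207078 ≈ 1.207.
A–C: 9/20 sites differ → p = 0.45, d = −0.75 ln(1 − 0.6) = 0.687218 ≈ 0.687.
B–C: 6/20 sites differ → p = 0.3, d = −0.75 ln(1 − 0.4) = 0.383119 ≈ 0.383.

d(A,B) = 1.207, d(A,C) = 0.687, d(B,C) = 0.383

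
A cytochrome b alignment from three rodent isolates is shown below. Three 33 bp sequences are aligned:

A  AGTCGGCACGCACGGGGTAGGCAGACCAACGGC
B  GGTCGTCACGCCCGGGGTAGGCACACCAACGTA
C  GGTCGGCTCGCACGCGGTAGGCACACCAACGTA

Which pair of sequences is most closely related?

B and C

A–B: 6/33 differ, p = 0.182, d = 0.208.
A–C: 6/33 differ, p = 0.182, d = 0.208.
B–C: 4/33 differ, p = 0.121, d = 0.132.
The smallest distance is between B and C.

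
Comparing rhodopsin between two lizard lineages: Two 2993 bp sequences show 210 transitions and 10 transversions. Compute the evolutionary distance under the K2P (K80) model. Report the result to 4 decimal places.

0.0792

P = 210/2993 ≈ 0.070164 and Q = 10/2993 ≈ 0.003341.
Under the Kimura two-parameter model, d = −½ ln(1 − 2P − Q) − ¼ ln(1 − 2Q).
1 − 2P − Q = 0.856331, giving −½ ln(0.856331) = 0.077549.
1 − 2Q = 0.993318, giving −¼ ln(0.993318) = 0.001676.
d = 0.077549 + 0.001676 = 0.079225.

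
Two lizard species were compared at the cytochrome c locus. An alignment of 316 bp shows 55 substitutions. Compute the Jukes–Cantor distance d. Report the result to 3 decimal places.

0.198

p = 55/316 ≈ 0.174051.
d = −(3/4) ln(1 − 4p/3) = −0.75 ln(1 − 0.232068) = −0.75 ln(0.767932)
  = −0.75 × (-0.264054) = 0.198041 substitutions/site.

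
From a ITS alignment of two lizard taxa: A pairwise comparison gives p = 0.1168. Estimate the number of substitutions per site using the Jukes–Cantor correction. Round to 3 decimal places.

d = −(3/4) ln(1 − 4p/3) = −0.75 ln(1 − 0.155733) = −0.75 ln(0.844267)
  = −0.75 × (-0.169286) = 0.126965 substitutions/site.

0.127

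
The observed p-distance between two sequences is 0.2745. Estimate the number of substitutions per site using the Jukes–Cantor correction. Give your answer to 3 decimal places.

0.342

d = −(3/4) ln(1 − 4p/3) = −0.75 ln(1 − 0.366) = −0.75 ln(0.634)
  = −0.75 × (-0.455706) = 0.341780 substitutions/site.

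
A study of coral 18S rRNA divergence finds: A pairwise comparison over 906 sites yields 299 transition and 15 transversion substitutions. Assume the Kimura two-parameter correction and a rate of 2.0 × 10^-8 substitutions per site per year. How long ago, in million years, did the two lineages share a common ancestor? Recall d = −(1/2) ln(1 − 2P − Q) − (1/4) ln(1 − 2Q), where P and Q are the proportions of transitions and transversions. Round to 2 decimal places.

14.32

P = 299/906 ≈ 0.330022 and Q = 15/906 ≈ 0.016556.
Under the Kimura two-parameter model, d = −½ ln(1 − 2P − Q) − ¼ ln(1 − 2Q).
1 − 2P − Q = 0.3234, giving −½ ln(0.3234) = 0.564433.
1 − 2Q = 0.966888, giving −¼ ln(0.966888) = 0.008418.
d = 0.564433 + 0.008418 = 0.572851.
Under a molecular clock d = 2μt, so t = d/(2μ) = 0.572851 / (2 × 2.0 × 10^-8) = 14.32 million years.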